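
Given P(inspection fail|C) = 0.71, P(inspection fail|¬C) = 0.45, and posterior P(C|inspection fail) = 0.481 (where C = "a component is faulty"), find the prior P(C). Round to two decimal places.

P(C) = 0.37

Bayes' rule in odds form gives O(C|E) = O(C)·[P(E|C)/P(E|¬C)], hence O(C) = O(C|E)/LR.
Posterior odds = 0.481/(1−0.481) = 0.9268. LR = 0.71/0.45 = 1.5778.
Prior odds = 0.9268/1.5778 = 0.5874, so P(C) = 0.5874/(1+0.5874) ≈ 0.37.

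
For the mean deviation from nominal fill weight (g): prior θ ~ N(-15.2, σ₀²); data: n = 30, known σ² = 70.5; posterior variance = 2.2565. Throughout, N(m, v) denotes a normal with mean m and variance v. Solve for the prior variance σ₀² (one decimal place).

For the Normal–Normal model with known σ², precisions add: τ_n = τ₀ + n/σ².
So 1/σ₀² = 1/2.2565 − 30/70.5 = 0.443164 − 0.425532 = 0.017632.
Hence σ₀² = 1/0.017632 ≈ 56.7.

σ₀² = 56.7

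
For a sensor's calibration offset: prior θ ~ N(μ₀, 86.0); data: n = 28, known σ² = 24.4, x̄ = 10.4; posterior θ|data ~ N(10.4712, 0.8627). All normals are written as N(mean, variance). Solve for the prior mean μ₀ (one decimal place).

μ₀ = 17.5

With known observation variance, the Normal–Normal posterior has precision τ_n = τ₀ + n/σ² and mean μ_n = (τ₀μ₀ + (n/σ²)x̄)/τ_n.
Here τ₀ = 1/86.0 = 0.011628 and τ_data = 28/24.4 = 1.147541, so τ_n = 1.159169.
Rearranging for μ₀: μ₀ = (μ_n·τ_n − τ_data·x̄)/τ₀ = (10.4712·1.159169 − 1.147541·10.4) / 0.011628 = 0.203464/0.011628 ≈ 17.5.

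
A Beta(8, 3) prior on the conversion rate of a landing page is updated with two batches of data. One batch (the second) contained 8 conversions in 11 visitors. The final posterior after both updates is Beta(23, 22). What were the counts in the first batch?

7 conversions and 16 bounces

Because Beta–binomial updating is additive in the counts, the combined data contributed (α_post−α_prior, β_post−β_prior) successes and failures.
Total across both batches: 23−8=15 conversions, 22−3=19 bounces.
Subtract the second batch: 15−8=7 conversions and 19−3=16 bounces.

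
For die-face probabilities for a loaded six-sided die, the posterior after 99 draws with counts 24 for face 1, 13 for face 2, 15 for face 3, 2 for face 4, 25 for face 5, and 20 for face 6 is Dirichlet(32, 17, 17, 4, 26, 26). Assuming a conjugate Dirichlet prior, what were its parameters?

For a Dirichlet(α) prior with multinomial counts c, the posterior is Dirichlet(α + c) componentwise.
Subtract each count from the matching posterior parameter: 32−24=8, 17−13=4, 17−15=2, 4−2=2, 26−25=1, 26−20=6.

Dirichlet(8, 4, 2, 2, 1, 6)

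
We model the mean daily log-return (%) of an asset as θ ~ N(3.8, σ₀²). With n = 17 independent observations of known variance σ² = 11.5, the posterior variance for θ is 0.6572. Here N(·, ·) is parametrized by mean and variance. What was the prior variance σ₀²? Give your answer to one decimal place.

σ₀² = 23.1

Posterior precision equals prior precision plus data precision: 1/σ_n² = 1/σ₀² + n/σ².
So 1/σ₀² = 1/0.6572 − 17/11.5 = 1.521607 − 1.478261 = 0.043346.
Hence σ₀² = 1/0.043346 ≈ 23.1.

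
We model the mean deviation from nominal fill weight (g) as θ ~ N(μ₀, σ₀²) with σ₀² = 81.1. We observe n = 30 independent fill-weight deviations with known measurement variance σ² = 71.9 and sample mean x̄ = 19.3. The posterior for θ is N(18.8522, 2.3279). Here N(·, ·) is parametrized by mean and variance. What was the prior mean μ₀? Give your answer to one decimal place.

The posterior mean is a precision-weighted average: μ_n = (τ₀μ₀ + τ_data·x̄)/(τ₀+τ_data), with τ₀=1/σ₀² and τ_data=n/σ².
Here τ₀ = 1/81.1 = 0.012330 and τ_data = 30/71.9 = 0.417246, so τ_n = 0.429576.
Rearranging for μ₀: μ₀ = (μ_n·τ_n − τ_data·x̄)/τ₀ = (18.8522·0.429576 − 0.417246·19.3) / 0.012330 = 0.045605/0.012330 ≈ 3.7.

μ₀ = 3.7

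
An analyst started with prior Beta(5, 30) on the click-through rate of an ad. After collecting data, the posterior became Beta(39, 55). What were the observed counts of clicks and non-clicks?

34 clicks and 25 non-clicks

Beta is conjugate to the binomial likelihood: posterior = Beta(α+s, β+f).
So s = 39 − 5 = 34 and f = 55 − 30 = 25.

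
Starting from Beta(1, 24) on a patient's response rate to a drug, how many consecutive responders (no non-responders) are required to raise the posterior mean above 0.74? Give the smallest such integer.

k = 68

After k responders and 0 non-responders the posterior is Beta(1+k, 24), with mean (1+k)/(1+24+k).
Set (1+k)/(25+k) > 0.74 and solve: k > (0.74·25 − 1)/(1 − 0.74) = 67.308.
The smallest integer exceeding 67.308 is 68, and checking k=68: (69)/(93) = 0.7419 > 0.74.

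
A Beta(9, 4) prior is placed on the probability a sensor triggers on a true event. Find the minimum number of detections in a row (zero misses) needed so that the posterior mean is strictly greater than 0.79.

k = 7

After k detections and 0 misses the posterior is Beta(9+k, 4), with mean (9+k)/(9+4+k).
Set (9+k)/(13+k) > 0.79 and solve: k > (0.79·13 − 9)/(1 − 0.79) = 6.048.
The smallest integer exceeding 6.048 is 7, and checking k=7: (16)/(20) = 0.8000 > 0.79.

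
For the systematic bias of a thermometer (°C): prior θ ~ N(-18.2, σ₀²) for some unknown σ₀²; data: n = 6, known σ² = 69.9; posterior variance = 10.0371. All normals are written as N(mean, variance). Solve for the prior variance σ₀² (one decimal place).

For the Normal–Normal model with known σ², precisions add: τ_n = τ₀ + n/σ².
So 1/σ₀² = 1/10.0371 − 6/69.9 = 0.099630 − 0.085837 = 0.013793.
Hence σ₀² = 1/0.013793 ≈ 72.5.

σ₀² = 72.5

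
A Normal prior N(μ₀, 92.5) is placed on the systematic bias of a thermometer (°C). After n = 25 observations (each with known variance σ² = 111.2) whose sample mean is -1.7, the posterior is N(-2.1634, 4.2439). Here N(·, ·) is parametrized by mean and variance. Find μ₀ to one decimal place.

With known observation variance, the Normal–Normal posterior has precision τ_n = τ₀ + n/σ² and mean μ_n = (τ₀μ₀ + (n/σ²)x̄)/τ_n.
Here τ₀ = 1/92.5 = 0.010811 and τ_data = 25/111.2 = 0.224820, so τ_n = 0.235631.
Rearranging for μ₀: μ₀ = (μ_n·τ_n − τ_data·x̄)/τ₀ = (-2.1634·0.235631 − 0.224820·-1.7) / 0.010811 = -0.127570/0.010811 ≈ -11.8.

μ₀ = -11.8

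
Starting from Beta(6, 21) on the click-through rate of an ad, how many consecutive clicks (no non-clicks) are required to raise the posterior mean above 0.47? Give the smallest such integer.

After k clicks and 0 non-clicks the posterior is Beta(6+k, 21), with mean (6+k)/(6+21+k).
Set (6+k)/(27+k) > 0.47 and solve: k > (0.47·27 − 6)/(1 − 0.47) = 12.623.
The smallest integer exceeding 12.623 is 13, and checking k=13: (19)/(40) = 0.4750 > 0.47.

k = 13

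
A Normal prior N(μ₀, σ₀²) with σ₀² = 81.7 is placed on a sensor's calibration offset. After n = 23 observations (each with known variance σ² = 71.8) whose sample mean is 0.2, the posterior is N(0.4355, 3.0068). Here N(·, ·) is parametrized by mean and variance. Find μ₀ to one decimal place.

μ₀ = 6.6

With known observation variance, the Normal–Normal posterior has precision τ_n = τ₀ + n/σ² and mean μ_n = (τ₀μ₀ + (n/σ²)x̄)/τ_n.
Here τ₀ = 1/81.7 = 0.012240 and τ_data = 23/71.8 = 0.320334, so τ_n = 0.332574.
Rearranging for μ₀: μ₀ = (μ_n·τ_n − τ_data·x̄)/τ₀ = (0.4355·0.332574 − 0.320334·0.2) / 0.012240 = 0.080769/0.012240 ≈ 6.6.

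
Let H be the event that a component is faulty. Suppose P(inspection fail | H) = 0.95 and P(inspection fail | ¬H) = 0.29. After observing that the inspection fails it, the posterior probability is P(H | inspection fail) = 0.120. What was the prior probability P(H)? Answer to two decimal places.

Bayes' rule in odds form gives O(H|E) = O(H)·[P(E|H)/P(E|¬H)], hence O(H) = O(H|E)/LR.
Posterior odds = 0.120/(1−0.120) = 0.1364. LR = 0.95/0.29 = 3.2759.
Prior odds = 0.1364/3.2759 = 0.0416, so P(H) = 0.0416/(1+0.0416) ≈ 0.04.

P(H) = 0.04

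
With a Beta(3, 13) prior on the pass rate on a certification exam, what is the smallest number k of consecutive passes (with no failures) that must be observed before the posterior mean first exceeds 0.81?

k = 53

After k passes and 0 failures the posterior is Beta(3+k, 13), with mean (3+k)/(3+13+k).
Set (3+k)/(16+k) > 0.81 and solve: k > (0.81·16 − 3)/(1 − 0.81) = 52.421.
The smallest integer exceeding 52.421 is 53, and checking k=53: (56)/(69) = 0.8116 > 0.81.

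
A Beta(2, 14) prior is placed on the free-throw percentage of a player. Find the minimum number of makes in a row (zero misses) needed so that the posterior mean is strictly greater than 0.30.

After k makes and 0 misses the posterior is Beta(2+k, 14), with mean (2+k)/(2+14+k).
Set (2+k)/(16+k) > 0.30 and solve: k > (0.30·16 − 2)/(1 − 0.30) = 4.000.
The smallest integer exceeding 4.000 is 5, and checking k=5: (7)/(21) = 0.3333 > 0.30.

k = 5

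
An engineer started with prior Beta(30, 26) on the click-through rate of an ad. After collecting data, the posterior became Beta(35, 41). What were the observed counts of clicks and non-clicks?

Beta is conjugate to the binomial likelihood: posterior = Beta(α+s, β+f).
Match parameters: s=35−30=5, f=41−26=15.

5 clicks and 15 non-clicks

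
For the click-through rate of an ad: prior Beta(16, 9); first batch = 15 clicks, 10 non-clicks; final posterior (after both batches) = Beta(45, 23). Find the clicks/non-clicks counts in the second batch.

14 clicks and 4 non-clicks

Because Beta–binomial updating is additive in the counts, the combined data contributed (α_post−α_prior, β_post−β_prior) successes and failures.
Total across both batches: 45−16=29 clicks, 23−9=14 non-clicks.
Subtract the first batch: 29−15=14 clicks and 14−10=4 non-clicks.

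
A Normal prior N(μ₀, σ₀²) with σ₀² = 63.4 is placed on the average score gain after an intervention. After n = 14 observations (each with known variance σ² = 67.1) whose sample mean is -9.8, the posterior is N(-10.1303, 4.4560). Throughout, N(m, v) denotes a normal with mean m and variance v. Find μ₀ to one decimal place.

μ₀ = -14.5

With known observation variance, the Normal–Normal posterior has precision τ_n = τ₀ + n/σ² and mean μ_n = (τ₀μ₀ + (n/σ²)x̄)/τ_n.
Here τ₀ = 1/63.4 = 0.015773 and τ_data = 14/67.1 = 0.208644, so τ_n = 0.224417.
Rearranging for μ₀: μ₀ = (μ_n·τ_n − τ_data·x̄)/τ₀ = (-10.1303·0.224417 − 0.208644·-9.8) / 0.015773 = -0.228700/0.015773 ≈ -14.5.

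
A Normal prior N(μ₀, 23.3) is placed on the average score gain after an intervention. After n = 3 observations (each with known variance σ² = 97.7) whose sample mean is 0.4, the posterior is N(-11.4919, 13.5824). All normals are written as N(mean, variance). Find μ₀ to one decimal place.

μ₀ = -20.0

The posterior mean is a precision-weighted average: μ_n = (τ₀μ₀ + τ_data·x̄)/(τ₀+τ_data), with τ₀=1/σ₀² and τ_data=n/σ².
Here τ₀ = 1/23.3 = 0.042918 and τ_data = 3/97.7 = 0.030706, so τ_n = 0.073624.
Rearranging for μ₀: μ₀ = (μ_n·τ_n − τ_data·x̄)/τ₀ = (-11.4919·0.073624 − 0.030706·0.4) / 0.042918 = -0.858362/0.042918 ≈ -20.0.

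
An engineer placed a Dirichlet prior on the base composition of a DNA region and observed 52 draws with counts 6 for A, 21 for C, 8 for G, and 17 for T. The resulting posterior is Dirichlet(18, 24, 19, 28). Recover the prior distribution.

For a Dirichlet(α) prior with multinomial counts c, the posterior is Dirichlet(α + c) componentwise.
Subtract each count from the matching posterior parameter: 18−6=12, 24−21=3, 19−8=11, 28−17=11.

Dirichlet(12, 3, 11, 11)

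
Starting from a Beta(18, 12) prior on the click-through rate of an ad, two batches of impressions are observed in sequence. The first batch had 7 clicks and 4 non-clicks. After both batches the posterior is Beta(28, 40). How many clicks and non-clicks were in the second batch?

3 clicks and 24 non-clicks

Sequential conjugate updates are equivalent to a single update on the pooled data, so total successes = posterior α − prior α and total failures = posterior β − prior β.
Total across both batches: 28−18=10 clicks, 40−12=28 non-clicks.
Subtract the first batch: 10−7=3 clicks and 28−4=24 non-clicks.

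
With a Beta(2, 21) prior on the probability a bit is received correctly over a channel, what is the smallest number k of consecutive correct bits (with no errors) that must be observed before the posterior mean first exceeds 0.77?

After k correct bits and 0 errors the posterior is Beta(2+k, 21), with mean (2+k)/(2+21+k).
Set (2+k)/(23+k) > 0.77 and solve: k > (0.77·23 − 2)/(1 − 0.77) = 68.304.
The smallest integer exceeding 68.304 is 69, and checking k=69: (71)/(92) = 0.7717 > 0.77.

k = 69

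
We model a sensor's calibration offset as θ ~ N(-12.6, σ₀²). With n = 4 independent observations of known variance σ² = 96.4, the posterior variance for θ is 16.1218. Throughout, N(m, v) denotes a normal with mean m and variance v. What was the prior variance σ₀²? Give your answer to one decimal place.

σ₀² = 48.7

Posterior precision equals prior precision plus data precision: 1/σ_n² = 1/σ₀² + n/σ².
So 1/σ₀² = 1/16.1218 − 4/96.4 = 0.062028 − 0.041494 = 0.020534.
Hence σ₀² = 1/0.020534 ≈ 48.7.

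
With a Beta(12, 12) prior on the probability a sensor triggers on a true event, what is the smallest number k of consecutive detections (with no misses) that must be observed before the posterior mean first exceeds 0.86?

After k detections and 0 misses the posterior is Beta(12+k, 12), with mean (12+k)/(12+12+k).
Set (12+k)/(24+k) > 0.86 and solve: k > (0.86·24 − 12)/(1 − 0.86) = 61.714.
The smallest integer exceeding 61.714 is 62.

k = 62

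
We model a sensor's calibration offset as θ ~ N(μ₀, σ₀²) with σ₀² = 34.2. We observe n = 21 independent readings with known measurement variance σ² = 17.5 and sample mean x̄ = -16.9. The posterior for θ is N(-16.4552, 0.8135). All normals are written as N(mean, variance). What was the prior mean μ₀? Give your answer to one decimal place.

μ₀ = 1.8

With known observation variance, the Normal–Normal posterior has precision τ_n = τ₀ + n/σ² and mean μ_n = (τ₀μ₀ + (n/σ²)x̄)/τ_n.
Here τ₀ = 1/34.2 = 0.029240 and τ_data = 21/17.5 = 1.200000, so τ_n = 1.229240.
Rearranging for μ₀: μ₀ = (μ_n·τ_n − τ_data·x̄)/τ₀ = (-16.4552·1.229240 − 1.200000·-16.9) / 0.029240 = 0.052610/0.029240 ≈ 1.8.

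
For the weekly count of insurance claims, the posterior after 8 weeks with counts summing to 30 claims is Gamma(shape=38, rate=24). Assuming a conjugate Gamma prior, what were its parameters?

Gamma(shape=8, rate=16)

A Gamma(α, β) prior (rate parametrization) on a Poisson rate with n observations summing to S gives posterior Gamma(α+S, β+n).
So α = 38 − 30 = 8 and β = 24 − 8 = 16.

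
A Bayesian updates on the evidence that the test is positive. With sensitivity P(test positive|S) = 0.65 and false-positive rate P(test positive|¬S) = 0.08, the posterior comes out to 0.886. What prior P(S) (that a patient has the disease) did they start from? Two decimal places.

Bayes' rule in odds form gives O(S|E) = O(S)·[P(E|S)/P(E|¬S)], hence O(S) = O(S|E)/LR.
Posterior odds = 0.886/(1−0.886) = 7.7719. LR = 0.65/0.08 = 8.1250.
Prior odds = 7.7719/8.1250 = 0.9565, so P(S) = 0.9565/(1+0.9565) ≈ 0.49.

P(S) = 0.49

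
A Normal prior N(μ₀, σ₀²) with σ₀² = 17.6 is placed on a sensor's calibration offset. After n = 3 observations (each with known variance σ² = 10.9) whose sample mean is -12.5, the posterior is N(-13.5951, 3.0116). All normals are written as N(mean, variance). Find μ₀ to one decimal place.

μ₀ = -18.9

With known observation variance, the Normal–Normal posterior has precision τ_n = τ₀ + n/σ² and mean μ_n = (τ₀μ₀ + (n/σ²)x̄)/τ_n.
Here τ₀ = 1/17.6 = 0.056818 and τ_data = 3/10.9 = 0.275229, so τ_n = 0.332047.
Rearranging for μ₀: μ₀ = (μ_n·τ_n − τ_data·x̄)/τ₀ = (-13.5951·0.332047 − 0.275229·-12.5) / 0.056818 = -1.073850/0.056818 ≈ -18.9.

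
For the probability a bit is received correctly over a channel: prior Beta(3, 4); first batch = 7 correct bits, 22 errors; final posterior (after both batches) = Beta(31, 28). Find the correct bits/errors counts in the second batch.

21 correct bits and 2 errors

Sequential conjugate updates are equivalent to a single update on the pooled data, so total successes = posterior α − prior α and total failures = posterior β − prior β.
Total across both batches: 31−3=28 correct bits, 28−4=24 errors.
Subtract the first batch: 28−7=21 correct bits and 24−22=2 errors.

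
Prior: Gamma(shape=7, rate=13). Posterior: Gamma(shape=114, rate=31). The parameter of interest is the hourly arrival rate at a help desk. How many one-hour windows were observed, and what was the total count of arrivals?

Gamma–Poisson conjugacy: posterior shape = α + Σxᵢ, posterior rate = β + n.
Matching: Σxᵢ = 114 − 7 = 107 and n = 31 − 13 = 18.

n = 18 one-hour windows with total 107 arrivals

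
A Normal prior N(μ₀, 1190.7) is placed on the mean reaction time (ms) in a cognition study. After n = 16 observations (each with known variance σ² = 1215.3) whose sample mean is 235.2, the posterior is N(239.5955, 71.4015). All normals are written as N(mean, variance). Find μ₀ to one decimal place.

The posterior mean is a precision-weighted average: μ_n = (τ₀μ₀ + τ_data·x̄)/(τ₀+τ_data), with τ₀=1/σ₀² and τ_data=n/σ².
Here τ₀ = 1/1190.7 = 0.000840 and τ_data = 16/1215.3 = 0.013165, so τ_n = 0.014005.
Rearranging for μ₀: μ₀ = (μ_n·τ_n − τ_data·x̄)/τ₀ = (239.5955·0.014005 − 0.013165·235.2) / 0.000840 = 0.259127/0.000840 ≈ 308.5.

μ₀ = 308.5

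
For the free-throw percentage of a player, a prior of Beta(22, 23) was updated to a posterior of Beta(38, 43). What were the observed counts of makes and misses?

A Beta(α, β) prior with s successes and f failures in binomial data gives a Beta(α+s, β+f) posterior.
Match parameters: s=38−22=16, f=43−23=20.

16 makes and 20 misses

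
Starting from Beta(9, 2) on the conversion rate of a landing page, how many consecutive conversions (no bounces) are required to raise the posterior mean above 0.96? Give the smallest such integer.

k = 40

After k conversions and 0 bounces the posterior is Beta(9+k, 2), with mean (9+k)/(9+2+k).
Set (9+k)/(11+k) > 0.96 and solve: k > (0.96·11 − 9)/(1 − 0.96) = 39.000.
The smallest integer exceeding 39.000 is 40.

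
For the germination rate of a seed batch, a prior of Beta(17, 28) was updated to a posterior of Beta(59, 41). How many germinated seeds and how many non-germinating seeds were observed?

Beta is conjugate to the binomial likelihood: posterior = Beta(a+s, b+f).
Match parameters: s=59−17=42, f=41−28=13.

42 germinated seeds and 13 non-germinating seeds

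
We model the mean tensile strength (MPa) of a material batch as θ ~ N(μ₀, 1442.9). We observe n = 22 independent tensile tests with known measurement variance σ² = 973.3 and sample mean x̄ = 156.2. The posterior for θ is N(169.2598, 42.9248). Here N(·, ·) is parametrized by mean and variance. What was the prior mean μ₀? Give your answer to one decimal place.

With known observation variance, the Normal–Normal posterior has precision τ_n = τ₀ + n/σ² and mean μ_n = (τ₀μ₀ + (n/σ²)x̄)/τ_n.
Here τ₀ = 1/1442.9 = 0.000693 and τ_data = 22/973.3 = 0.022604, so τ_n = 0.023297.
Rearranging for μ₀: μ₀ = (μ_n·τ_n − τ_data·x̄)/τ₀ = (169.2598·0.023297 − 0.022604·156.2) / 0.000693 = 0.412501/0.000693 ≈ 595.2.

μ₀ = 595.2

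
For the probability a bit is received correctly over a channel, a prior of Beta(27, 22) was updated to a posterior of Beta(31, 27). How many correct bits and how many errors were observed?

A Beta(α, β) prior with s successes and f failures in binomial data gives a Beta(α+s, β+f) posterior.
So s = 31 − 27 = 4 and f = 27 − 22 = 5.

4 correct bits and 5 errors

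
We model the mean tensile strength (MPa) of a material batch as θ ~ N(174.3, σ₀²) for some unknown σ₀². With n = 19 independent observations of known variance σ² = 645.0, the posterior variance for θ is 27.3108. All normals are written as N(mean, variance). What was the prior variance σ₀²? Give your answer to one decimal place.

σ₀² = 139.7

Posterior precision equals prior precision plus data precision: 1/σ_n² = 1/σ₀² + n/σ².
So 1/σ₀² = 1/27.3108 − 19/645.0 = 0.036616 − 0.029457 = 0.007159.
Hence σ₀² = 1/0.007159 ≈ 139.7.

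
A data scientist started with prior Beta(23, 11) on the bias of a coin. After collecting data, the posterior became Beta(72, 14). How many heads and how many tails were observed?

Under Beta–binomial conjugacy the posterior parameters are (a+s, b+f).
Match parameters: s=72−23=49, f=14−11=3.

49 heads and 3 tails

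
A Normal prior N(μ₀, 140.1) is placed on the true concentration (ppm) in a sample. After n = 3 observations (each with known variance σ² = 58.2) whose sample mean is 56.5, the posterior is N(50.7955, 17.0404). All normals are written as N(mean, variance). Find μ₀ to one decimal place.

With known observation variance, the Normal–Normal posterior has precision τ_n = τ₀ + n/σ² and mean μ_n = (τ₀μ₀ + (n/σ²)x̄)/τ_n.
Here τ₀ = 1/140.1 = 0.007138 and τ_data = 3/58.2 = 0.051546, so τ_n = 0.058684.
Rearranging for μ₀: μ₀ = (μ_n·τ_n − τ_data·x̄)/τ₀ = (50.7955·0.058684 − 0.051546·56.5) / 0.007138 = 0.068534/0.007138 ≈ 9.6.

μ₀ = 9.6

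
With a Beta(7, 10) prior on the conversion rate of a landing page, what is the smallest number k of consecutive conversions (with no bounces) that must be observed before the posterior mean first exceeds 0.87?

After k conversions and 0 bounces the posterior is Beta(7+k, 10), with mean (7+k)/(7+10+k).
Set (7+k)/(17+k) > 0.87 and solve: k > (0.87·17 − 7)/(1 − 0.87) = 59.923.
The smallest integer exceeding 59.923 is 60.

k = 60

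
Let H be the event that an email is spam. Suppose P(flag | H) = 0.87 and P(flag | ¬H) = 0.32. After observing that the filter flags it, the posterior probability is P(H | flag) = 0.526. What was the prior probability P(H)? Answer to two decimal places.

In odds form, posterior odds = prior odds × likelihood ratio, so prior odds = posterior odds ÷ LR.
Posterior odds = 0.526/(1−0.526) = 1.1097. LR = 0.87/0.32 = 2.7188.
Prior odds = 1.1097/2.7188 = 0.4082, so P(H) = 0.4082/(1+0.4082) ≈ 0.29.

P(H) = 0.29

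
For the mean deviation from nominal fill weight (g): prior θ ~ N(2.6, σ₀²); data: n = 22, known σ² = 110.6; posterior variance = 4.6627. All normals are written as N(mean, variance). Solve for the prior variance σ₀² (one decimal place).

Posterior precision equals prior precision plus data precision: 1/σ_n² = 1/σ₀² + n/σ².
So 1/σ₀² = 1/4.6627 − 22/110.6 = 0.214468 − 0.198915 = 0.015553.
Hence σ₀² = 1/0.015553 ≈ 64.3.

σ₀² = 64.3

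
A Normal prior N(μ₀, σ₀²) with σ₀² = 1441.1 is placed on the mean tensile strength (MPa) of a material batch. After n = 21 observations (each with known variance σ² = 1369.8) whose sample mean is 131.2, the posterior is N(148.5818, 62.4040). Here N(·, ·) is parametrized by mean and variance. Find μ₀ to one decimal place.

μ₀ = 532.6

The posterior mean is a precision-weighted average: μ_n = (τ₀μ₀ + τ_data·x̄)/(τ₀+τ_data), with τ₀=1/σ₀² and τ_data=n/σ².
Here τ₀ = 1/1441.1 = 0.000694 and τ_data = 21/1369.8 = 0.015331, so τ_n = 0.016025.
Rearranging for μ₀: μ₀ = (μ_n·τ_n − τ_data·x̄)/τ₀ = (148.5818·0.016025 − 0.015331·131.2) / 0.000694 = 0.369596/0.000694 ≈ 532.6.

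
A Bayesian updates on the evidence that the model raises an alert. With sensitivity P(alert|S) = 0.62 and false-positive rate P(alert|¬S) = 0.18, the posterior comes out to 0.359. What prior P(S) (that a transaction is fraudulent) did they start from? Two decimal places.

P(S) = 0.14

Bayes' rule in odds form gives O(S|E) = O(S)·[P(E|S)/P(E|¬S)], hence O(S) = O(S|E)/LR.
Posterior odds = 0.359/(1−0.359) = 0.5601. LR = 0.62/0.18 = 3.4444.
Prior odds = 0.5601/3.4444 = 0.1626, so P(S) = 0.1626/(1+0.1626) ≈ 0.14.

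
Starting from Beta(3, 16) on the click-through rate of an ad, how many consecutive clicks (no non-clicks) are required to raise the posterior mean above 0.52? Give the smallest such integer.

After k clicks and 0 non-clicks the posterior is Beta(3+k, 16), with mean (3+k)/(3+16+k).
Set (3+k)/(19+k) > 0.52 and solve: k > (0.52·19 − 3)/(1 − 0.52) = 14.333.
The smallest integer exceeding 14.333 is 15, and checking k=15: (18)/(34) = 0.5294 > 0.52.

k = 15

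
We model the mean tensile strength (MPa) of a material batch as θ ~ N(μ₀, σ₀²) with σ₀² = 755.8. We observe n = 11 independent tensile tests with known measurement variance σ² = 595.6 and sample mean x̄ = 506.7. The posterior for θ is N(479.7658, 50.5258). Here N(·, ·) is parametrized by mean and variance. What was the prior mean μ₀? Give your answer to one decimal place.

The posterior mean is a precision-weighted average: μ_n = (τ₀μ₀ + τ_data·x̄)/(τ₀+τ_data), with τ₀=1/σ₀² and τ_data=n/σ².
Here τ₀ = 1/755.8 = 0.001323 and τ_data = 11/595.6 = 0.018469, so τ_n = 0.019792.
Rearranging for μ₀: μ₀ = (μ_n·τ_n − τ_data·x̄)/τ₀ = (479.7658·0.019792 − 0.018469·506.7) / 0.001323 = 0.137282/0.001323 ≈ 103.8.

μ₀ = 103.8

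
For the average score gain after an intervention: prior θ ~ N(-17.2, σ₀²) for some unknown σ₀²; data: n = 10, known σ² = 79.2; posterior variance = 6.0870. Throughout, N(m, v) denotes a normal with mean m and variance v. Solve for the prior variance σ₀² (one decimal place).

σ₀² = 26.3

Posterior precision equals prior precision plus data precision: 1/σ_n² = 1/σ₀² + n/σ².
So 1/σ₀² = 1/6.0870 − 10/79.2 = 0.164285 − 0.126263 = 0.038022.
Hence σ₀² = 1/0.038022 ≈ 26.3.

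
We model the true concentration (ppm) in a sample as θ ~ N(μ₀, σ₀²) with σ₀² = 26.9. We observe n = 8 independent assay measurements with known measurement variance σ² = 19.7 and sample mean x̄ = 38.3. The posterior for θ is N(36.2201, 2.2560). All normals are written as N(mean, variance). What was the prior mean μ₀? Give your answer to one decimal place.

μ₀ = 13.5

The posterior mean is a precision-weighted average: μ_n = (τ₀μ₀ + τ_data·x̄)/(τ₀+τ_data), with τ₀=1/σ₀² and τ_data=n/σ².
Here τ₀ = 1/26.9 = 0.037175 and τ_data = 8/19.7 = 0.406091, so τ_n = 0.443266.
Rearranging for μ₀: μ₀ = (μ_n·τ_n − τ_data·x̄)/τ₀ = (36.2201·0.443266 − 0.406091·38.3) / 0.037175 = 0.501854/0.037175 ≈ 13.5.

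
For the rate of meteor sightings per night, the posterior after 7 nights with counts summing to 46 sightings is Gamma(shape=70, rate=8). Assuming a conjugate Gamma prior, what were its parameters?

A Gamma(α, β) prior (rate parametrization) on a Poisson rate with n observations summing to S gives posterior Gamma(α+S, β+n).
So α = 70 − 46 = 24 and β = 8 − 7 = 1.

Gamma(shape=24, rate=1)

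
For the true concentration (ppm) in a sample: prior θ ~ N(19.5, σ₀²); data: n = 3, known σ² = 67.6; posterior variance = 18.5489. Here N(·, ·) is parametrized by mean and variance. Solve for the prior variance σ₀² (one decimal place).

σ₀² = 104.9

Posterior precision equals prior precision plus data precision: 1/σ_n² = 1/σ₀² + n/σ².
So 1/σ₀² = 1/18.5489 − 3/67.6 = 0.053912 − 0.044379 = 0.009533.
Hence σ₀² = 1/0.009533 ≈ 104.9.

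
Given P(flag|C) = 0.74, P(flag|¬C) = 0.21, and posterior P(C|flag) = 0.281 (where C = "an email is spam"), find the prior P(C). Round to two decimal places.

Bayes' rule in odds form gives O(C|E) = O(C)·[P(E|C)/P(E|¬C)], hence O(C) = O(C|E)/LR.
Posterior odds = 0.281/(1−0.281) = 0.3908. LR = 0.74/0.21 = 3.5238.
Prior odds = 0.3908/3.5238 = 0.1109, so P(C) = 0.1109/(1+0.1109) ≈ 0.10.

P(C) = 0.10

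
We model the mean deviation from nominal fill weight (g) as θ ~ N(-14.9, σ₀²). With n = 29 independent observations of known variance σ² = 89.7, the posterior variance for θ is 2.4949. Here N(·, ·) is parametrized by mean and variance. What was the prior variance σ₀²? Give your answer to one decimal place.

For the Normal–Normal model with known σ², precisions add: τ_n = τ₀ + n/σ².
So 1/σ₀² = 1/2.4949 − 29/89.7 = 0.400818 − 0.323300 = 0.077518.
Hence σ₀² = 1/0.077518 ≈ 12.9.

σ₀² = 12.9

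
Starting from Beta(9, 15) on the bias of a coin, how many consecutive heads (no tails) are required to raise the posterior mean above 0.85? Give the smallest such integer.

After k heads and 0 tails the posterior is Beta(9+k, 15), with mean (9+k)/(9+15+k).
Set (9+k)/(24+k) > 0.85 and solve: k > (0.85·24 − 9)/(1 − 0.85) = 76.000.
The smallest integer exceeding 76.000 is 77.

k = 77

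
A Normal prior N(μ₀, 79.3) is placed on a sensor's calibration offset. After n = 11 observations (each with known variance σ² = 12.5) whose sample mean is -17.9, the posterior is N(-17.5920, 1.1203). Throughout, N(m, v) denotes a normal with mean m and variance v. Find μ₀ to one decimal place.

μ₀ = 3.9

With known observation variance, the Normal–Normal posterior has precision τ_n = τ₀ + n/σ² and mean μ_n = (τ₀μ₀ + (n/σ²)x̄)/τ_n.
Here τ₀ = 1/79.3 = 0.012610 and τ_data = 11/12.5 = 0.880000, so τ_n = 0.892610.
Rearranging for μ₀: μ₀ = (μ_n·τ_n − τ_data·x̄)/τ₀ = (-17.5920·0.892610 − 0.880000·-17.9) / 0.012610 = 0.049205/0.012610 ≈ 3.9.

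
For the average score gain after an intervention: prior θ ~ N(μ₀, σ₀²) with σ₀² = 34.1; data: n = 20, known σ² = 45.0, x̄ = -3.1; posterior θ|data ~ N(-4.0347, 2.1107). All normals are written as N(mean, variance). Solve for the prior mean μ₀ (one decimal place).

μ₀ = -18.2

With known observation variance, the Normal–Normal posterior has precision τ_n = τ₀ + n/σ² and mean μ_n = (τ₀μ₀ + (n/σ²)x̄)/τ_n.
Here τ₀ = 1/34.1 = 0.029326 and τ_data = 20/45.0 = 0.444444, so τ_n = 0.473770.
Rearranging for μ₀: μ₀ = (μ_n·τ_n − τ_data·x̄)/τ₀ = (-4.0347·0.473770 − 0.444444·-3.1) / 0.029326 = -0.533743/0.029326 ≈ -18.2.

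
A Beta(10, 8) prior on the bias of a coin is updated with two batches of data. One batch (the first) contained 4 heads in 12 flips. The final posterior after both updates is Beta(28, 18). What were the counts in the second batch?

14 heads and 2 tails

Because Beta–binomial updating is additive in the counts, the combined data contributed (α_post−α_prior, β_post−β_prior) successes and failures.
Total across both batches: 28−10=18 heads, 18−8=10 tails.
Subtract the first batch: 18−4=14 heads and 10−8=2 tails.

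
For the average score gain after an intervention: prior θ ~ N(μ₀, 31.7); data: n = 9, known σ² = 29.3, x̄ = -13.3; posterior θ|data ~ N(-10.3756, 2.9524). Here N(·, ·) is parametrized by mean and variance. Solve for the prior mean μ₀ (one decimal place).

The posterior mean is a precision-weighted average: μ_n = (τ₀μ₀ + τ_data·x̄)/(τ₀+τ_data), with τ₀=1/σ₀² and τ_data=n/σ².
Here τ₀ = 1/31.7 = 0.031546 and τ_data = 9/29.3 = 0.307167, so τ_n = 0.338713.
Rearranging for μ₀: μ₀ = (μ_n·τ_n − τ_data·x̄)/τ₀ = (-10.3756·0.338713 − 0.307167·-13.3) / 0.031546 = 0.570970/0.031546 ≈ 18.1.

μ₀ = 18.1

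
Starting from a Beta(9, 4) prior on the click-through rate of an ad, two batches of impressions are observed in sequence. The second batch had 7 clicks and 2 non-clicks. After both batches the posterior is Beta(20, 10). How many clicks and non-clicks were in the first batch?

Because Beta–binomial updating is additive in the counts, the combined data contributed (α_post−α_prior, β_post−β_prior) successes and failures.
Total across both batches: 20−9=11 clicks, 10−4=6 non-clicks.
Subtract the second batch: 11−7=4 clicks and 6−2=4 non-clicks.

4 clicks and 4 non-clicks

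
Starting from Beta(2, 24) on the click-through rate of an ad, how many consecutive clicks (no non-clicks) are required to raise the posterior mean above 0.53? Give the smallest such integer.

k = 26

After k clicks and 0 non-clicks the posterior is Beta(2+k, 24), with mean (2+k)/(2+24+k).
Set (2+k)/(26+k) > 0.53 and solve: k > (0.53·26 − 2)/(1 − 0.53) = 25.064.
The smallest integer exceeding 25.064 is 26.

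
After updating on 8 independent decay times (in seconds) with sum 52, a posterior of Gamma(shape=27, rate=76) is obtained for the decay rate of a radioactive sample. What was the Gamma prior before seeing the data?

Gamma(shape=19, rate=24)

Gamma–exponential conjugacy: posterior shape = α + n, posterior rate = β + Σtᵢ.
So α = 27 − 8 = 19 and β = 76 − 52 = 24.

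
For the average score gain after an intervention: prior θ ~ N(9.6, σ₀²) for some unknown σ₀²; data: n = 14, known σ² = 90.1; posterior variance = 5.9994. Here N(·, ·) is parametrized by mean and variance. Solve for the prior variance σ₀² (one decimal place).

Posterior precision equals prior precision plus data precision: 1/σ_n² = 1/σ₀² + n/σ².
So 1/σ₀² = 1/5.9994 − 14/90.1 = 0.166683 − 0.155383 = 0.011300.
Hence σ₀² = 1/0.011300 ≈ 88.5.

σ₀² = 88.5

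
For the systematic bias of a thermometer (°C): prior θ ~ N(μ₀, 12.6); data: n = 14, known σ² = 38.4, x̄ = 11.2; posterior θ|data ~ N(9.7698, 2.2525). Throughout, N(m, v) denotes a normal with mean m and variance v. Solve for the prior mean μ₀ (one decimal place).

μ₀ = 3.2

With known observation variance, the Normal–Normal posterior has precision τ_n = τ₀ + n/σ² and mean μ_n = (τ₀μ₀ + (n/σ²)x̄)/τ_n.
Here τ₀ = 1/12.6 = 0.079365 and τ_data = 14/38.4 = 0.364583, so τ_n = 0.443948.
Rearranging for μ₀: μ₀ = (μ_n·τ_n − τ_data·x̄)/τ₀ = (9.7698·0.443948 − 0.364583·11.2) / 0.079365 = 0.253954/0.079365 ≈ 3.2.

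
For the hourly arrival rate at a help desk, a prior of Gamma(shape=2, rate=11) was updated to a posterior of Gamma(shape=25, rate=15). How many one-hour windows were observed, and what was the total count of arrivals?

A Gamma(α, β) prior (rate parametrization) on a Poisson rate with n observations summing to S gives posterior Gamma(α+S, β+n).
Matching: Σxᵢ = 25 − 2 = 23 and n = 15 − 11 = 4.

n = 4 one-hour windows with total 23 arrivals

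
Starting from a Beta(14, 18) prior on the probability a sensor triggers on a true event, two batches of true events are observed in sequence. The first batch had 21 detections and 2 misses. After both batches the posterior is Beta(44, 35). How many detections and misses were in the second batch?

9 detections and 15 misses

Because Beta–binomial updating is additive in the counts, the combined data contributed (α_post−α_prior, β_post−β_prior) successes and failures.
Total across both batches: 44−14=30 detections, 35−18=17 misses.
Subtract the first batch: 30−21=9 detections and 17−2=15 misses.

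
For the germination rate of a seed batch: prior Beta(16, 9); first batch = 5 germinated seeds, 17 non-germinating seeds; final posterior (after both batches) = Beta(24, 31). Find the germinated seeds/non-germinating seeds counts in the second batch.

3 germinated seeds and 5 non-germinating seeds

Because Beta–binomial updating is additive in the counts, the combined data contributed (α_post−α_prior, β_post−β_prior) successes and failures.
Total across both batches: 24−16=8 germinated seeds, 31−9=22 non-germinating seeds.
Subtract the first batch: 8−5=3 germinated seeds and 22−17=5 non-germinating seeds.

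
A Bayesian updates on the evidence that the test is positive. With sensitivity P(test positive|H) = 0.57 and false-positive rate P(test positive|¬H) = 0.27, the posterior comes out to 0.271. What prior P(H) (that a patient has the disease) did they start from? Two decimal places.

P(H) = 0.15

In odds form, posterior odds = prior odds × likelihood ratio, so prior odds = posterior odds ÷ LR.
Posterior odds = 0.271/(1−0.271) = 0.3717. LR = 0.57/0.27 = 2.1111.
Prior odds = 0.3717/2.1111 = 0.1761, so P(H) = 0.1761/(1+0.1761) ≈ 0.15.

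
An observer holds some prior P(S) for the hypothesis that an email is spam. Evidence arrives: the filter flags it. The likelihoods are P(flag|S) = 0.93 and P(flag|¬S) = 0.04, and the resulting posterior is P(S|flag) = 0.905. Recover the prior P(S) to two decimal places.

In odds form, posterior odds = prior odds × likelihood ratio, so prior odds = posterior odds ÷ LR.
Posterior odds = 0.905/(1−0.905) = 9.5263. LR = 0.93/0.04 = 23.2500.
Prior odds = 9.5263/23.2500 = 0.4097, so P(S) = 0.4097/(1+0.4097) ≈ 0.29.

P(S) = 0.29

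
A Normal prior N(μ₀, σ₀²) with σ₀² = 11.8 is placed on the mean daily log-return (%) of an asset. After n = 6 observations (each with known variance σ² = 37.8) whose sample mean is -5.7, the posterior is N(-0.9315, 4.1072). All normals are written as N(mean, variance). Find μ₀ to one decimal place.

The posterior mean is a precision-weighted average: μ_n = (τ₀μ₀ + τ_data·x̄)/(τ₀+τ_data), with τ₀=1/σ₀² and τ_data=n/σ².
Here τ₀ = 1/11.8 = 0.084746 and τ_data = 6/37.8 = 0.158730, so τ_n = 0.243476.
Rearranging for μ₀: μ₀ = (μ_n·τ_n − τ_data·x̄)/τ₀ = (-0.9315·0.243476 − 0.158730·-5.7) / 0.084746 = 0.677963/0.084746 ≈ 8.0.

μ₀ = 8.0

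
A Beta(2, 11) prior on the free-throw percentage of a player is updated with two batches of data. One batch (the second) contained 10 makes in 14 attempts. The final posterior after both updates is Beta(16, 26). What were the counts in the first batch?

Because Beta–binomial updating is additive in the counts, the combined data contributed (α_post−α_prior, β_post−β_prior) successes and failures.
Total across both batches: 16−2=14 makes, 26−11=15 misses.
Subtract the second batch: 14−10=4 makes and 15−4=11 misses.

4 makes and 11 misses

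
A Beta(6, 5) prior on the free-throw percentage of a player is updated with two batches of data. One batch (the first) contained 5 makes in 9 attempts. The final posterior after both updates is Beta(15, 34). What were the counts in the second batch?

4 makes and 25 misses

Sequential conjugate updates are equivalent to a single update on the pooled data, so total successes = posterior α − prior α and total failures = posterior β − prior β.
Total across both batches: 15−6=9 makes, 34−5=29 misses.
Subtract the first batch: 9−5=4 makes and 29−4=25 misses.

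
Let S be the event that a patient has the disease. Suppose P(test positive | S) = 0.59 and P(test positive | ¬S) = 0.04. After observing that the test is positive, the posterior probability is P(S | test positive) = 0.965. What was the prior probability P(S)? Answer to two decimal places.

P(S) = 0.65

In odds form, posterior odds = prior odds × likelihood ratio, so prior odds = posterior odds ÷ LR.
Posterior odds = 0.965/(1−0.965) = 27.5714. LR = 0.59/0.04 = 14.7500.
Prior odds = 27.5714/14.7500 = 1.8692, so P(S) = 1.8692/(1+1.8692) ≈ 0.65.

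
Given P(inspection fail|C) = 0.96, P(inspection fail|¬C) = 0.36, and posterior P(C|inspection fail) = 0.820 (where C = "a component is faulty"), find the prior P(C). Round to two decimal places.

P(C) = 0.63

In odds form, posterior odds = prior odds × likelihood ratio, so prior odds = posterior odds ÷ LR.
Posterior odds = 0.820/(1−0.820) = 4.5556. LR = 0.96/0.36 = 2.6667.
Prior odds = 4.5556/2.6667 = 1.7083, so P(C) = 1.7083/(1+1.7083) ≈ 0.63.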